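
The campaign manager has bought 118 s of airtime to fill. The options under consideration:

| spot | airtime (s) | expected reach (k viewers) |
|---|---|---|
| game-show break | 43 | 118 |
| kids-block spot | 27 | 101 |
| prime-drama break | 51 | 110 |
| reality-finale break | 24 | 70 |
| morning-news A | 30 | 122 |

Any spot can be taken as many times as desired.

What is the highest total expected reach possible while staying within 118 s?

467

Taking kids-block spot + 3×morning-news A: 117 s used, 467 in expected reach.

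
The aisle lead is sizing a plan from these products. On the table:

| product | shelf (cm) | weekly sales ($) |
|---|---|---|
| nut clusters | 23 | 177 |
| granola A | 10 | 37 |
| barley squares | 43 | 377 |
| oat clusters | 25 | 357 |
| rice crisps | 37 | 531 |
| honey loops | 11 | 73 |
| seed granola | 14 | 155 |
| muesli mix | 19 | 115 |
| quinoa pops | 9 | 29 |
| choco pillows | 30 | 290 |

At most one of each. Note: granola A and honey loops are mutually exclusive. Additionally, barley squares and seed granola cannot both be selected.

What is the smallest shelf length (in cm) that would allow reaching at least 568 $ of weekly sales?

47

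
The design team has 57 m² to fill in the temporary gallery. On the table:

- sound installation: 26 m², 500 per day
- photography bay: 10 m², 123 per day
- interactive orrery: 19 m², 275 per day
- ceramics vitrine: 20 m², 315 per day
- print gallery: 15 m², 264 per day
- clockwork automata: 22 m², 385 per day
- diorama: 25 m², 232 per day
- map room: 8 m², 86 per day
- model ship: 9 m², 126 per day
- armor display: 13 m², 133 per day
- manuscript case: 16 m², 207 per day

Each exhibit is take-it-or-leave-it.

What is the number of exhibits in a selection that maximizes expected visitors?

3

Best achievable expected visitors is 1011.
One optimal bundle: sound installation + clockwork automata + model ship (57 m²).
Every optimal selection uses 3 exhibits.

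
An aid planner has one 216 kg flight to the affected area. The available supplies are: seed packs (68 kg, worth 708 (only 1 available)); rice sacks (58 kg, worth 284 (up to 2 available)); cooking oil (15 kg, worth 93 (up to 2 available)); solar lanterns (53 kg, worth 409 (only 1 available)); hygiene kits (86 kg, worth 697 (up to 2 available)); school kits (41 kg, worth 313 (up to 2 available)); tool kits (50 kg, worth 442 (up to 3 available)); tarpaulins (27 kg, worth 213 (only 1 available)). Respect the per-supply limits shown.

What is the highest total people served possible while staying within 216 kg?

Taking the top-ratio supplies first gives seed packs + cooking oil + 2×tool kits + tarpaulins for 1898 (210 kg).
Dropping cooking oil and tarpaulins frees 42 kg; slotting in school kits (41 kg) lifts the total to 1905 at 209 kg.

1905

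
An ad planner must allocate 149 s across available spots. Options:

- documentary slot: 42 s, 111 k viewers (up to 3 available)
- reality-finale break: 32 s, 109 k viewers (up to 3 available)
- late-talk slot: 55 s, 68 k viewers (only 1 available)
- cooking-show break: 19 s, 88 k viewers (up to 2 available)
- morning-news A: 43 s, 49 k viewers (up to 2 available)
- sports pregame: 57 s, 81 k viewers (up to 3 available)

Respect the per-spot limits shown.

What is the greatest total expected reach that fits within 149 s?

505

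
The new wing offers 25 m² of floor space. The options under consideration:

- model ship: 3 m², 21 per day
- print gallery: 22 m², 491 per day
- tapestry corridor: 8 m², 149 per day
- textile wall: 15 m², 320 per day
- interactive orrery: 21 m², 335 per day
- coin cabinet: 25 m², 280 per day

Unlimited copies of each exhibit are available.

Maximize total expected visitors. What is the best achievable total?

The ratio ordering already packs tightly: model ship + print gallery, 25 m², 512.

512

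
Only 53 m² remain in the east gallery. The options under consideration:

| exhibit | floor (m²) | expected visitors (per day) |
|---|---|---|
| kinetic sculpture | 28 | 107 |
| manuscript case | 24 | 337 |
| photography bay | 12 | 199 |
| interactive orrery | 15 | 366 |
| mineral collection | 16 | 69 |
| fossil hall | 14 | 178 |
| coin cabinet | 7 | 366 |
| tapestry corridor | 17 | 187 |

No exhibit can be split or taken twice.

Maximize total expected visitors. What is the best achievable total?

Greedy by ratio would take photography bay + interactive orrery + fossil hall + coin cabinet: 48 m² used, total 1109.
Replace fossil hall with tapestry corridor: the trade gains 9 net, giving 1118 at 51 m².
Nothing else within 53 m² beats 1118.

1118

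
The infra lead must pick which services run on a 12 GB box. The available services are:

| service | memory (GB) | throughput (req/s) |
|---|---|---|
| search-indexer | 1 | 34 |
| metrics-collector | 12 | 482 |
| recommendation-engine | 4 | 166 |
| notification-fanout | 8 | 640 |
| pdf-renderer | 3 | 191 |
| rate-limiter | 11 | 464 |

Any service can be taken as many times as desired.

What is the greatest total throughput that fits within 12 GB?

865

Taking search-indexer + notification-fanout + pdf-renderer: 12 GB used, 865 in throughput.
Every other selection either busts 12 GB or fails to beat 865.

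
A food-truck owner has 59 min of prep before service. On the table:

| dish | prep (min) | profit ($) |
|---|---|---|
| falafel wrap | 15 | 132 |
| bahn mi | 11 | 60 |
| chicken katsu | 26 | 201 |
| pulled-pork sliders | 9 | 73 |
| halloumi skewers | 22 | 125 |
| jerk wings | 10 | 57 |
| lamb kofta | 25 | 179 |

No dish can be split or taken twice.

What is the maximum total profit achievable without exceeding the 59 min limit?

441

Taking the top-ratio dishes first gives falafel wrap + chicken katsu + pulled-pork sliders for 406 (50 min).
The 26 min tied up in chicken katsu is better spent on jerk wings + lamb kofta — total rises to 441 (59 min).
Next best is falafel wrap + chicken katsu + pulled-pork sliders at 406 (50 min) — short by 35.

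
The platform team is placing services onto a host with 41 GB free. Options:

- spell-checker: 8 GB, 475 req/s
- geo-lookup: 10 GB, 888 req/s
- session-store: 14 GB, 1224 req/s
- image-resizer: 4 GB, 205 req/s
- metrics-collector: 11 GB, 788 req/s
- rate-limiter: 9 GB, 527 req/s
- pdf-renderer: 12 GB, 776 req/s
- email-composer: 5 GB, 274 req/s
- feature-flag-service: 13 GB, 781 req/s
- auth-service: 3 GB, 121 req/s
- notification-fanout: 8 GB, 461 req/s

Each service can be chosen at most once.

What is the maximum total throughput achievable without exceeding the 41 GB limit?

Best packing: geo-lookup + session-store + metrics-collector + email-composer — 40 GB, 3174 total.
An exhaustive check of the 2048 subsets confirms 3174.

3174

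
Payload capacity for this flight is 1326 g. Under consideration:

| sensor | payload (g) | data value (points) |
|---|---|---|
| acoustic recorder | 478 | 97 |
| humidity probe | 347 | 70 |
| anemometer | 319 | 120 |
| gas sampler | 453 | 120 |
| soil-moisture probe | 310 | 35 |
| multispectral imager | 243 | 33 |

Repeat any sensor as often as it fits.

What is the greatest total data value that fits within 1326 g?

480

Ranking by ratio (data value/g): anemometer 0.38, gas sampler 0.26, acoustic recorder 0.20, humidity probe 0.20.
4×anemometer uses 1276 of the 1326 g and totals 480.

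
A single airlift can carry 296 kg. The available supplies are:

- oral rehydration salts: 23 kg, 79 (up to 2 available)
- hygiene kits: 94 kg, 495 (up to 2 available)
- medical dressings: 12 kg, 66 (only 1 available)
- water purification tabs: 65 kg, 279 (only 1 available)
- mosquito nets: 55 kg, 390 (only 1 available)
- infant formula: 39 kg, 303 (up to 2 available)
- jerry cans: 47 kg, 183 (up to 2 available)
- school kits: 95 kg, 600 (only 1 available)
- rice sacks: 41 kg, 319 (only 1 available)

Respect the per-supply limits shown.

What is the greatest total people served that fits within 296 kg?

1994

Filling by ratio: medical dressings + mosquito nets + 2×infant formula + school kits + rice sacks for 1981, with 15 kg left unused.
The 12 kg tied up in medical dressings is better spent on oral rehydration salts — total rises to 1994 (292 kg).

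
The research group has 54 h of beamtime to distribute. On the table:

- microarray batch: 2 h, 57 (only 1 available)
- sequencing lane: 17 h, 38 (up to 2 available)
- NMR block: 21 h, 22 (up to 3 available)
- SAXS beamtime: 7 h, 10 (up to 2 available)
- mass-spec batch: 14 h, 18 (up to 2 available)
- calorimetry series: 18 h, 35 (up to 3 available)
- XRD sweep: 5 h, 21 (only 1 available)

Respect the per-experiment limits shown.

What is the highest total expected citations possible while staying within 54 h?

168

Taking the top-ratio experiments first gives microarray batch + 2×sequencing lane + SAXS beamtime + XRD sweep for 164 (48 h).
The 12 h tied up in SAXS beamtime and XRD sweep is better spent on calorimetry series — total rises to 168 (54 h).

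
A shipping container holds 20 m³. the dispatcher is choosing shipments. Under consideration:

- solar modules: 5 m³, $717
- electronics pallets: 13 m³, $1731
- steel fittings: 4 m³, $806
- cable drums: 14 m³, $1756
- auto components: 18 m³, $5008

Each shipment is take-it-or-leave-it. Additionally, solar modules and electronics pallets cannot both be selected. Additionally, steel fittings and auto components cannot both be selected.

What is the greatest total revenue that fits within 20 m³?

Auto components uses 18 of the 20 m³ and totals 5008.
Every other selection either busts 20 m³ or breaks a pairing rule or fails to beat 5008.

5008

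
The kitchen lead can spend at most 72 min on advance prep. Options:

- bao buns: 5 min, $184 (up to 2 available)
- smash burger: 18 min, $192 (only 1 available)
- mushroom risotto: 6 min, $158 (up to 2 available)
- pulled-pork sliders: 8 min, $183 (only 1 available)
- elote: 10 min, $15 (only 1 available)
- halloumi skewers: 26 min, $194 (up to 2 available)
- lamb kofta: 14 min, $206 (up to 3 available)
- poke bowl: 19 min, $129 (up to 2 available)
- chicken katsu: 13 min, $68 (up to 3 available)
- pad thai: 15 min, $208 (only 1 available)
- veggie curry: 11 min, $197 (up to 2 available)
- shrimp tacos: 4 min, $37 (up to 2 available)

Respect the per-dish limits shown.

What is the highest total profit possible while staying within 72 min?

Filling by ratio: 2×bao buns + 2×mushroom risotto + pulled-pork sliders + lamb kofta + 2×veggie curry + shrimp tacos for 1504, with 2 min left unused.
Replace lamb kofta with pad thai: the trade gains 2 net, giving 1506 at 71 min.
That's the maximum — no swap from here does better than 1506.

1506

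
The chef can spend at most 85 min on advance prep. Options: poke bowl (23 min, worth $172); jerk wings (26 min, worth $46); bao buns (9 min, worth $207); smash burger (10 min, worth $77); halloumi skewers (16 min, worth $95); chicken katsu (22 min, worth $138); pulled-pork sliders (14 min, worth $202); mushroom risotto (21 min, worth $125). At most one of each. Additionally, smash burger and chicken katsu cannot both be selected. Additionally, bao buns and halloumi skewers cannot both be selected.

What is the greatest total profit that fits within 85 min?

Poke bowl + bao buns + smash burger + pulled-pork sliders + mushroom risotto uses 77 of the 85 min and totals 783.
The spare 8 min is too small for any remaining dish, and no feasible exchange beats 783.

783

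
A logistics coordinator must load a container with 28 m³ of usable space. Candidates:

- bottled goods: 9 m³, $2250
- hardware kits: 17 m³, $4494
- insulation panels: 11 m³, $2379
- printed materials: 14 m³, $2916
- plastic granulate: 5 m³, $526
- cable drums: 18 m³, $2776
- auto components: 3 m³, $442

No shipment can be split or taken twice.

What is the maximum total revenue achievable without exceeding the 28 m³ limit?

6873

Taking the top-ratio shipments first gives bottled goods + hardware kits for 6744 (26 m³).
Dropping bottled goods frees 9 m³; slotting in insulation panels (11 m³) lifts the total to 6873 at 28 m³.
Nothing else within 28 m³ beats 6873.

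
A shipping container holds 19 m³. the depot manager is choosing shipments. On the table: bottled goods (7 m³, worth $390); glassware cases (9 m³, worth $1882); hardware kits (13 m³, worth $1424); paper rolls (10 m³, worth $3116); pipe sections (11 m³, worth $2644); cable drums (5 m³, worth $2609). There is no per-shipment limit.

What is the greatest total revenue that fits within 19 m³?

7827

Taking 3×cable drums: 15 m³ used, 7827 in revenue.
No other feasible combination exceeds 7827.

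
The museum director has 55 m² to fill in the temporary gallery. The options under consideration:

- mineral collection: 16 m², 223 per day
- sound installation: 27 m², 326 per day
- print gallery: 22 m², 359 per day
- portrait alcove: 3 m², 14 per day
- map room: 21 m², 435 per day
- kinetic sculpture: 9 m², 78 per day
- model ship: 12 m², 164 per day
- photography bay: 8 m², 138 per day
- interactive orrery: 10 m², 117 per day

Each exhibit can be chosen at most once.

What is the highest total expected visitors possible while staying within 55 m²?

Taking the top-ratio exhibits first gives print gallery + portrait alcove + map room + photography bay for 946 (54 m²).
Replace portrait alcove and photography bay with model ship: the trade gains 12 net, giving 958 at 55 m².
Nothing else within 55 m² beats 958.

958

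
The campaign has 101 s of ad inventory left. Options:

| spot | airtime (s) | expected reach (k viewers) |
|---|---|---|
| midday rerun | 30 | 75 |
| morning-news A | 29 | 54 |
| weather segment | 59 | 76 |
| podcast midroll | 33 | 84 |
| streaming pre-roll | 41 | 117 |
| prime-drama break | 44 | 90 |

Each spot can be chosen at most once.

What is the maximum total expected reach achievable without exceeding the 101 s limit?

By expected reach per s: streaming pre-roll 2.85, podcast midroll 2.55, midday rerun 2.50, prime-drama break 2.05 lead.
Taking the top-ratio spots first gives podcast midroll + streaming pre-roll for 201 (74 s).
The 33 s tied up in podcast midroll is better spent on midday rerun + morning-news A — total rises to 246 (100 s).

246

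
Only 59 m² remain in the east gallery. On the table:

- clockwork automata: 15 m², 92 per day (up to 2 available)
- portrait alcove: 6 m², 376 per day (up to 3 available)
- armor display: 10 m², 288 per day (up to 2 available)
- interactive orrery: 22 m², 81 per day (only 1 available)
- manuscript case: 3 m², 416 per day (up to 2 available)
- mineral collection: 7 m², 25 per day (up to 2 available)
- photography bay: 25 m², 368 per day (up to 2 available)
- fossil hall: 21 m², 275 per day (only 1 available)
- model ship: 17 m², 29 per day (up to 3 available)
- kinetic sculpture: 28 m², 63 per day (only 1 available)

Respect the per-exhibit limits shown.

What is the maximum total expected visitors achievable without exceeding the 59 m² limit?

Clockwork automata + 3×portrait alcove + 2×armor display + 2×manuscript case uses 59 of the 59 m² and totals 2628.
Every other selection either busts 59 m² or exceeds an availability limit or fails to beat 2628.

2628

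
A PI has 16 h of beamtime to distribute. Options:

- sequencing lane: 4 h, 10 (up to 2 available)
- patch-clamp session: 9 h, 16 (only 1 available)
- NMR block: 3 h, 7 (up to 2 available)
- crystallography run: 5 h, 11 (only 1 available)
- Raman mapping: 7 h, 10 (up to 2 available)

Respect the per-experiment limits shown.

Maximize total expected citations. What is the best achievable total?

A density-first pass picks 2×sequencing lane + 2×NMR block — 34 at 14 h.
Dropping NMR block frees 3 h; slotting in crystallography run (5 h) lifts the total to 38 at 16 h.

38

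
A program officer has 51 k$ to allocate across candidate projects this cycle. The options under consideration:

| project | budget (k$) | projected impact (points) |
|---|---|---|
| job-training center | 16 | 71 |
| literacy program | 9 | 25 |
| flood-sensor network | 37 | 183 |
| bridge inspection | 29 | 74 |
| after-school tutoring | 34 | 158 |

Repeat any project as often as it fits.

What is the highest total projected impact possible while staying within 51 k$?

By projected impact per k$: flood-sensor network 4.95, after-school tutoring 4.65, job-training center 4.44 lead.
Taking the top-ratio projects first gives literacy program + flood-sensor network for 208 (46 k$).
Replace literacy program and flood-sensor network with job-training center + after-school tutoring: the trade gains 21 net, giving 229 at 50 k$.

229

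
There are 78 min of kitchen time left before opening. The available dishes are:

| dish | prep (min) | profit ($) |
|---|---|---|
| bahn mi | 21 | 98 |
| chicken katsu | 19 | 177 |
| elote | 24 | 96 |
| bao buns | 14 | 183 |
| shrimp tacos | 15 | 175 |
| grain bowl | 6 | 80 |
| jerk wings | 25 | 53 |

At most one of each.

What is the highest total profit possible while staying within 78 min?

Taking bahn mi + chicken katsu + bao buns + shrimp tacos + grain bowl: 75 min used, 713 in profit.

713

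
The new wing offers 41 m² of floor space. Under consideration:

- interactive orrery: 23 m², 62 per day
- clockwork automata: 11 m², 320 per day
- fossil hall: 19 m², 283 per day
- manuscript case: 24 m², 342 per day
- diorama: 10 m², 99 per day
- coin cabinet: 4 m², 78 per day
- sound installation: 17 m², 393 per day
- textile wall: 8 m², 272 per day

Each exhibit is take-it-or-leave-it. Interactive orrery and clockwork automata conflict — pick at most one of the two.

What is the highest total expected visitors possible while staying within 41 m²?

Clockwork automata + coin cabinet + sound installation + textile wall uses 40 of the 41 m² and totals 1063.
The closest alternative, clockwork automata + sound installation + textile wall, reaches only 985.

1063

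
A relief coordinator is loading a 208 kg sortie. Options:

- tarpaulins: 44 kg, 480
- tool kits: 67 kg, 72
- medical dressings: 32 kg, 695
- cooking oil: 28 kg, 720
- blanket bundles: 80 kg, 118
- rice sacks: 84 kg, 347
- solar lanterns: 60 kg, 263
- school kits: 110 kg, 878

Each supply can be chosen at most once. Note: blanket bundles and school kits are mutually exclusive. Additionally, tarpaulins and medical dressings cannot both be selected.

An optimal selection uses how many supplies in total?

3

The maximum people served within 208 kg is 2293.
One optimal bundle: medical dressings + cooking oil + school kits (170 kg).
All optima have 3 supplies.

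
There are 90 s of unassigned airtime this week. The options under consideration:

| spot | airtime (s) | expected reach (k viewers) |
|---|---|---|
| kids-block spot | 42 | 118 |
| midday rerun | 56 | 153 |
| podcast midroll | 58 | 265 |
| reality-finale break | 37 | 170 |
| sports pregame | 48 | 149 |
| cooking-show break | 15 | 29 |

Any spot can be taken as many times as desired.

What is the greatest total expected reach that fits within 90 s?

369

Ranking by ratio (expected reach/s): reality-finale break 4.59, podcast midroll 4.57, sports pregame 3.10.
Best packing: 2×reality-finale break + cooking-show break — 89 s, 369 total.
The spare 1 s is too small for any remaining spot, and no exchange beats 369.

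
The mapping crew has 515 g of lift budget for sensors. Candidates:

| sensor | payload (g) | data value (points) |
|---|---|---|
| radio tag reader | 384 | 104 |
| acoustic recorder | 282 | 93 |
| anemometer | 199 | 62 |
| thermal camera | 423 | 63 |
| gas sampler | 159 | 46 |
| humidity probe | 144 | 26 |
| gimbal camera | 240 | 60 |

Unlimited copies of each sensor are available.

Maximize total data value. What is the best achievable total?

155

Best packing: acoustic recorder + anemometer — 481 g, 155 total.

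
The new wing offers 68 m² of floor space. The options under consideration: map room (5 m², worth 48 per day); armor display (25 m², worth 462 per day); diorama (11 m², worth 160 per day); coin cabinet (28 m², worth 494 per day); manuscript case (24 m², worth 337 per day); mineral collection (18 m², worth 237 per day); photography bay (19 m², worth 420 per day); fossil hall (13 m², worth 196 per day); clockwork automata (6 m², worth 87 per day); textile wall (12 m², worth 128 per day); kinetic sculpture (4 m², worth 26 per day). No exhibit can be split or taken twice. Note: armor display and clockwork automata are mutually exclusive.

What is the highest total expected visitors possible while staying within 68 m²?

1238

Density check — photography bay 22.11, armor display 18.48, coin cabinet 17.64, fossil hall 15.08 are the best per m².
The ratio ordering already packs tightly: armor display + diorama + photography bay + fossil hall, 68 m², 1238.
The closest alternative, armor display + manuscript case + photography bay, reaches only 1219.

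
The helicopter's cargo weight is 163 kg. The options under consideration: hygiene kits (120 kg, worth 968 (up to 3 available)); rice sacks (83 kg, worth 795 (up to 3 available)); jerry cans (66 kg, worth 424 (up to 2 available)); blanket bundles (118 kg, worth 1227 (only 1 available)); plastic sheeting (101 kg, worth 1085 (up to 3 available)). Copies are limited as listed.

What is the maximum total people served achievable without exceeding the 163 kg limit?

Ranking by ratio (people served/kg): plastic sheeting 10.74, blanket bundles 10.40, rice sacks 9.58, hygiene kits 8.07.
A density-first pass picks plastic sheeting — 1085 at 101 kg.
The 101 kg tied up in plastic sheeting is better spent on blanket bundles — total rises to 1227 (118 kg).
No other feasible combination exceeds 1227.

1227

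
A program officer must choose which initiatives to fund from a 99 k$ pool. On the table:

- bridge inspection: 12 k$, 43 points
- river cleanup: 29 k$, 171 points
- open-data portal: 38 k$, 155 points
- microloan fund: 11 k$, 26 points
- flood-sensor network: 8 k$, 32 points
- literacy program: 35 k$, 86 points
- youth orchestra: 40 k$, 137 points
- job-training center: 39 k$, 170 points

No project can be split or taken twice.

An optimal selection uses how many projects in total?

The maximum projected impact within 99 k$ is 442.
For example bridge inspection + river cleanup + microloan fund + flood-sensor network + job-training center achieves it, using 99 k$.
Every optimal selection uses 5 projects.

5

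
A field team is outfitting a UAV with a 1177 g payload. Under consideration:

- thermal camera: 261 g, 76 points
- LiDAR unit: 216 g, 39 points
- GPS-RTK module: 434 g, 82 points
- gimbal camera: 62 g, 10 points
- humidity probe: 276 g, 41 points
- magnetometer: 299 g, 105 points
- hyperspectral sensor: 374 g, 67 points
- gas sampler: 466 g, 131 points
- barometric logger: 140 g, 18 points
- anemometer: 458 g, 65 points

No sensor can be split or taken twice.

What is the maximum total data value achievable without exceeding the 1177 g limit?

330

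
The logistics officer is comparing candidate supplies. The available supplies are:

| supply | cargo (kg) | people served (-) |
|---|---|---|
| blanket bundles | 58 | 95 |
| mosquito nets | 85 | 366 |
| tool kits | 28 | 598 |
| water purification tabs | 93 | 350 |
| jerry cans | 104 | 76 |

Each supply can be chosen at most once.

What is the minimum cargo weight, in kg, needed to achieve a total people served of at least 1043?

171

Need the lightest bundle worth ≥ 1043.
Taking blanket bundles + mosquito nets + tool kits gives 1059 (≥ 1043) for 171 kg.
No combination under 171 kg hits 1043.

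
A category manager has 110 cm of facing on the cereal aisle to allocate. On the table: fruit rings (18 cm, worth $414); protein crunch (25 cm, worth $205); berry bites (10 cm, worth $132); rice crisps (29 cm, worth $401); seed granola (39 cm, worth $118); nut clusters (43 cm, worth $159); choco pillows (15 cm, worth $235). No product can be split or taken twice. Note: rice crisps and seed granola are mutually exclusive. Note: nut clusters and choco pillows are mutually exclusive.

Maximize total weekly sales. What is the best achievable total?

1387

The ratio ordering already packs tightly: fruit rings + protein crunch + berry bites + rice crisps + choco pillows, 97 cm, 1387.
Next best is fruit rings + protein crunch + rice crisps + choco pillows at 1255 (87 cm) — short by 132.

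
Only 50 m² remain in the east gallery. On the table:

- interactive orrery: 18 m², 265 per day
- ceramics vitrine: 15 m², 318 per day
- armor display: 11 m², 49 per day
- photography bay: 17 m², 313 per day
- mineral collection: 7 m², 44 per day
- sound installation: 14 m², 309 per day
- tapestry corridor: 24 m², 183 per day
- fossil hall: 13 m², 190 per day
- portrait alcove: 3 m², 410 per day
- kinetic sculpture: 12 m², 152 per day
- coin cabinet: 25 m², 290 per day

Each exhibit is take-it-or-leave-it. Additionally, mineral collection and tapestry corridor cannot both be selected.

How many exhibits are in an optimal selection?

Optimal total is 1350.
For example ceramics vitrine + photography bay + sound installation + portrait alcove achieves it, using 49 m².
Every optimal selection uses 4 exhibits.

4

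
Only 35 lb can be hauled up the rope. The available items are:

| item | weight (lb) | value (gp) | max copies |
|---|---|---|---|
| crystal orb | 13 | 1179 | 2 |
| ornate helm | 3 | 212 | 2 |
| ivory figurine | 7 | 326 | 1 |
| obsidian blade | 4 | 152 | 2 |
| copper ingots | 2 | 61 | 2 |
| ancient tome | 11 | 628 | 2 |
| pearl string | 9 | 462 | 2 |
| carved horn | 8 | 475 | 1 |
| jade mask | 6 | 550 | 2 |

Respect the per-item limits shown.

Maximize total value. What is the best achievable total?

3120

A density-first pass picks crystal orb + 2×ornate helm + obsidian blade + 2×jade mask — 2855 at 35 lb.
Replace ornate helm and obsidian blade and jade mask with crystal orb: the trade gains 265 net, giving 3120 at 35 lb.
Every other selection either busts 35 lb or exceeds an availability limit or fails to beat 3120.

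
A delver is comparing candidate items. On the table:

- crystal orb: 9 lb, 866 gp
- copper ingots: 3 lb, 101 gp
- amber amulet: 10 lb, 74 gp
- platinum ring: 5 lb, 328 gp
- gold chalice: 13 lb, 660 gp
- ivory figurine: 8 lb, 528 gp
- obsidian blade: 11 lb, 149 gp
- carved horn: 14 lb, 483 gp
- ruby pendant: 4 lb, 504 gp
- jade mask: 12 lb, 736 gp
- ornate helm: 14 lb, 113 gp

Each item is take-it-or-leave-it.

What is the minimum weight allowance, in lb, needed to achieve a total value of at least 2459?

33

Minimise lb subject to total value ≥ 2459.
Taking crystal orb + copper ingots + platinum ring + ruby pendant + jade mask gives 2535 (≥ 2459) for 33 lb.
Below 33 lb the best achievable stays under 2459.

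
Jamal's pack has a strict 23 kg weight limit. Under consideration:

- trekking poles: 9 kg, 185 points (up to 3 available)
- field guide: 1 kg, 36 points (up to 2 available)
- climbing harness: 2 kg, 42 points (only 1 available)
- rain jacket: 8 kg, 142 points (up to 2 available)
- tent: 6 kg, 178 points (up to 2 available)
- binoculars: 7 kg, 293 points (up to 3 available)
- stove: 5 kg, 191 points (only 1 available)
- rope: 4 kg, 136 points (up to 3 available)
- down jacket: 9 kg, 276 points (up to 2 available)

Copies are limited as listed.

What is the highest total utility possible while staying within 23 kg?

951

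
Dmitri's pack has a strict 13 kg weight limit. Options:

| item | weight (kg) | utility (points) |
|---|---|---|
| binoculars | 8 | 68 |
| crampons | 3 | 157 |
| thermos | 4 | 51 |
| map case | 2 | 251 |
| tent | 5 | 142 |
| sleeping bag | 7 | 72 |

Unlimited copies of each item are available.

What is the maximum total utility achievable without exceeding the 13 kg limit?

1506

Taking 6×map case: 12 kg used, 1506 in utility.
Nothing else within 13 kg beats 1506.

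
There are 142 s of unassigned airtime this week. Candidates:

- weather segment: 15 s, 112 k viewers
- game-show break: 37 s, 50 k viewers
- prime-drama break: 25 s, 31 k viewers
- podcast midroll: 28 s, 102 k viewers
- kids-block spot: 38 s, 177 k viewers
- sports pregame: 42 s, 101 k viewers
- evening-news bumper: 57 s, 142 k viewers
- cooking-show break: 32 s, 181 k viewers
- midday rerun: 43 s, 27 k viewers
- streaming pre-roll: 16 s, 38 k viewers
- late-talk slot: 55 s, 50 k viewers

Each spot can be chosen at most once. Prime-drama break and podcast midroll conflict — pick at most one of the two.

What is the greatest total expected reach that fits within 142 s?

612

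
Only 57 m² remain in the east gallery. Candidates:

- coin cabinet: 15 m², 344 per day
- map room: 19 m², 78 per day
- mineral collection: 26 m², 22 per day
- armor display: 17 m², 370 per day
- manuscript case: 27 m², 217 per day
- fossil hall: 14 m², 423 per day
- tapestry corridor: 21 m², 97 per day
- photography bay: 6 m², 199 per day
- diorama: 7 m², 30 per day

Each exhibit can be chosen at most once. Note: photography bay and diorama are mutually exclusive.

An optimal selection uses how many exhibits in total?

Optimal total is 1336.
coin cabinet + armor display + fossil hall + photography bay hits 1336 at 52 m².
Every optimal selection uses 4 exhibits.

4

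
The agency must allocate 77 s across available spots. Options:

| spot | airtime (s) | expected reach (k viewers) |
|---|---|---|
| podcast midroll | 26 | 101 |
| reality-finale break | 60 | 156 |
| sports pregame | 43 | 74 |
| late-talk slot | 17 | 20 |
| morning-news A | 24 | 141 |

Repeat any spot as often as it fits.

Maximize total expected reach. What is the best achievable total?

Best packing: 3×morning-news A — 72 s, 423 total.

423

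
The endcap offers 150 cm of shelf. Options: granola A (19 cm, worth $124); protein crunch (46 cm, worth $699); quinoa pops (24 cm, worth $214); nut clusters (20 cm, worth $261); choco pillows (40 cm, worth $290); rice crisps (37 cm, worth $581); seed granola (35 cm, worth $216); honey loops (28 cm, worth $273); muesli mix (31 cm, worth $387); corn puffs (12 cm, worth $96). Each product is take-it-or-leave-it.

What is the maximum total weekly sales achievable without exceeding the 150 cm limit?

2024

Ranking by ratio (weekly sales/cm): rice crisps 15.70, protein crunch 15.20, nut clusters 13.05, muesli mix 12.48.
The ratio ordering already packs tightly: protein crunch + nut clusters + rice crisps + muesli mix + corn puffs, 146 cm, 2024.
No other feasible combination exceeds 2024.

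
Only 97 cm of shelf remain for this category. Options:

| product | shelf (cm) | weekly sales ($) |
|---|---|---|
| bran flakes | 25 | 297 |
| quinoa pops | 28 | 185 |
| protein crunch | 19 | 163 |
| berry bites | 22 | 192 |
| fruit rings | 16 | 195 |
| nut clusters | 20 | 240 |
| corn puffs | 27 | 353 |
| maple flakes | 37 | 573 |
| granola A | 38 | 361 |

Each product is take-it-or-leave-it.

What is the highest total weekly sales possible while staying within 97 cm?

1228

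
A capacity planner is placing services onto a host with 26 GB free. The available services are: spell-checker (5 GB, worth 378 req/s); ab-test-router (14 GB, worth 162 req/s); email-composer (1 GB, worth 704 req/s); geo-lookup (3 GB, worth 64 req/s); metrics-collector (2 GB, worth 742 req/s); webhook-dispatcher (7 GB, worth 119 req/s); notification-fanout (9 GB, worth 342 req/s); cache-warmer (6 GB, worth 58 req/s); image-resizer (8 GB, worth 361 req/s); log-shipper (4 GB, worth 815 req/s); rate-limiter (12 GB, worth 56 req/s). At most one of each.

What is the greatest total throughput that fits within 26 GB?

3064

Density check — email-composer 704.00, metrics-collector 371.00, log-shipper 203.75, spell-checker 75.60 are the best per GB.
The ratio ordering already packs tightly: spell-checker + email-composer + geo-lookup + metrics-collector + image-resizer + log-shipper, 23 GB, 3064.
An exhaustive check of the 2048 subsets confirms 3064.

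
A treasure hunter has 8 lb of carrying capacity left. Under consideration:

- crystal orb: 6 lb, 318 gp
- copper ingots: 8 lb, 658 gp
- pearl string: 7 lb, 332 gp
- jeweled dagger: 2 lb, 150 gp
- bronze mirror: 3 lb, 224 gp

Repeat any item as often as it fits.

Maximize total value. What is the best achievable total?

Best packing: copper ingots — 8 lb, 658 total.

658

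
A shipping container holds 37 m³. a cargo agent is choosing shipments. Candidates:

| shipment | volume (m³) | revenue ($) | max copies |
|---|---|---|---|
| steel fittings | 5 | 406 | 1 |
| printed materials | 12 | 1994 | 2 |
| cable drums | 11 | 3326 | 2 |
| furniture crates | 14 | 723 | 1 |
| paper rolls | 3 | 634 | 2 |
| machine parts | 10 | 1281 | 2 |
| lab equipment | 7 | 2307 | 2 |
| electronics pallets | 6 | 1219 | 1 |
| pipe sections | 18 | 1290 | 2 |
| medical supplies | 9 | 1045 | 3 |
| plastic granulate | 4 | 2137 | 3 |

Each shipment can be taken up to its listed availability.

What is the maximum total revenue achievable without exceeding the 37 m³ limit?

14351

Ranking by ratio (revenue/m³): plastic granulate 534.25, lab equipment 329.57, cable drums 302.36, paper rolls 211.33.
Cable drums + 2×lab equipment + 3×plastic granulate uses 37 of the 37 m³ and totals 14351.
Every other selection either busts 37 m³ or exceeds an availability limit or fails to beat 14351.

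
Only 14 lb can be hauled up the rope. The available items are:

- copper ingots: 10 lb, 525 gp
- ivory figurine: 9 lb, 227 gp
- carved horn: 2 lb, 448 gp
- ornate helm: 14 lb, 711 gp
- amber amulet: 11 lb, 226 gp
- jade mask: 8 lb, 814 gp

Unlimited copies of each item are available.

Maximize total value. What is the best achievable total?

3136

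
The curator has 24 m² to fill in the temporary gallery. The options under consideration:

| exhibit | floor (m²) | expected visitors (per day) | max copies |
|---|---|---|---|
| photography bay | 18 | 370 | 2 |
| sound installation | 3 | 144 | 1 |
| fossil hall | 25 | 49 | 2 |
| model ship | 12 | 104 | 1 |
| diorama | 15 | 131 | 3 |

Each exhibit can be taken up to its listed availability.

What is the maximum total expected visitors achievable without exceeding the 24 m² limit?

514

Best packing: photography bay + sound installation — 21 m², 514 total.
That's the maximum — no swap from here does better than 514.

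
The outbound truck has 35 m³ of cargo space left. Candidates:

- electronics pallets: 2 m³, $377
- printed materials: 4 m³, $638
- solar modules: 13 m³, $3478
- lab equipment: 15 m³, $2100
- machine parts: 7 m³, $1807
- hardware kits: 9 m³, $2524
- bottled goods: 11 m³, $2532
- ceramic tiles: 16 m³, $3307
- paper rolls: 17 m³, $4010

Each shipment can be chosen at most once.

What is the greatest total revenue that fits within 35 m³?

8911

By revenue per m³: hardware kits 280.44, solar modules 267.54, machine parts 258.14 lead.
Greedy by ratio would take electronics pallets + printed materials + solar modules + machine parts + hardware kits: 35 m³ used, total 8824.
Dropping printed materials and machine parts frees 11 m³; slotting in bottled goods (11 m³) lifts the total to 8911 at 35 m³.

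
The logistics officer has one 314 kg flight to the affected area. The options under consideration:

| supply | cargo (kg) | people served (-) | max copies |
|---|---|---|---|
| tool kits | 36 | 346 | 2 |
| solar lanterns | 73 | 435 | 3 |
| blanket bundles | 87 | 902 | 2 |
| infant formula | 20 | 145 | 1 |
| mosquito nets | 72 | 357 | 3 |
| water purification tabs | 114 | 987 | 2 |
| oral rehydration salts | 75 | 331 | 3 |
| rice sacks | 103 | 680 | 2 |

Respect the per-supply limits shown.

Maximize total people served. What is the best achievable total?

Density check — blanket bundles 10.37, tool kits 9.61, water purification tabs 8.66, infant formula 7.25 are the best per kg.
Greedy by ratio would take 2×tool kits + 2×blanket bundles + infant formula: 266 kg used, total 2641.
Replace 2×tool kits with water purification tabs: the trade gains 295 net, giving 2936 at 308 kg.
Every other selection either busts 314 kg or exceeds an availability limit or fails to beat 2936.

2936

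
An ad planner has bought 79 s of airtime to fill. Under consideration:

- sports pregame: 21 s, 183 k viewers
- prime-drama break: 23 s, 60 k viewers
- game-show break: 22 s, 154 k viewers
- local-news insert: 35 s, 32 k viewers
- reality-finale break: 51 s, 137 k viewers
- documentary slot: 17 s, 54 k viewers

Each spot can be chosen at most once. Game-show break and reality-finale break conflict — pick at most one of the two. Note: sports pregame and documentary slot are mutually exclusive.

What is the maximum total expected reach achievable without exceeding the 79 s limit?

397

Sports pregame + prime-drama break + game-show break uses 66 of the 79 s and totals 397.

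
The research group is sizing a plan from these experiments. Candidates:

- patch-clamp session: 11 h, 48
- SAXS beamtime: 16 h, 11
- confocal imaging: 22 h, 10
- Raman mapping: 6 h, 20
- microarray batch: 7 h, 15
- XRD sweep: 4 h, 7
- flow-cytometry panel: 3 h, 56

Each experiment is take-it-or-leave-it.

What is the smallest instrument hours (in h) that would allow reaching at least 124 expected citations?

20

Minimise h subject to total expected citations ≥ 124.
patch-clamp session + Raman mapping + flow-cytometry panel: 124 expected citations at 20 h.
Any bundle with less than 20 h falls short of 124.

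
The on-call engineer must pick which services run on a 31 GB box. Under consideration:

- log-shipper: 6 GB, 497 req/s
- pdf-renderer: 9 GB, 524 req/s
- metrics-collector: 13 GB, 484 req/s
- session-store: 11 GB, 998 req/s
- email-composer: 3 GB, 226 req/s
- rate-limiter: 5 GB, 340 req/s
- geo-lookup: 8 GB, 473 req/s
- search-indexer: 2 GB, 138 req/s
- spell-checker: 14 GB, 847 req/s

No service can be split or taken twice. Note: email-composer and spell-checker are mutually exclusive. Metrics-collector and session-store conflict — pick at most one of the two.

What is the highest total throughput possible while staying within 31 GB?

2383

Taking the top-ratio services first gives log-shipper + session-store + email-composer + rate-limiter + search-indexer for 2199 (27 GB).
Dropping rate-limiter frees 5 GB; slotting in pdf-renderer (9 GB) lifts the total to 2383 at 31 GB.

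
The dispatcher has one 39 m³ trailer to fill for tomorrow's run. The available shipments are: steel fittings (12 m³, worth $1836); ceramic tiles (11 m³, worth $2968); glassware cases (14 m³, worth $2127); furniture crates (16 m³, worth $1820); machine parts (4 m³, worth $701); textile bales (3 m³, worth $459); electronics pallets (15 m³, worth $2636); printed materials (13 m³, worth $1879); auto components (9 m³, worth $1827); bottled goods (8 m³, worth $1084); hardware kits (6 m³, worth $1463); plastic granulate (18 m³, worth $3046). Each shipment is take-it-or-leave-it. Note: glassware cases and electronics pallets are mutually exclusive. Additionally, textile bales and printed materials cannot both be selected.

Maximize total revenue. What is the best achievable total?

A density-first pass picks ceramic tiles + machine parts + textile bales + auto components + hardware kits — 7418 at 33 m³.
Dropping auto components frees 9 m³; slotting in electronics pallets (15 m³) lifts the total to 8227 at 39 m³.

8227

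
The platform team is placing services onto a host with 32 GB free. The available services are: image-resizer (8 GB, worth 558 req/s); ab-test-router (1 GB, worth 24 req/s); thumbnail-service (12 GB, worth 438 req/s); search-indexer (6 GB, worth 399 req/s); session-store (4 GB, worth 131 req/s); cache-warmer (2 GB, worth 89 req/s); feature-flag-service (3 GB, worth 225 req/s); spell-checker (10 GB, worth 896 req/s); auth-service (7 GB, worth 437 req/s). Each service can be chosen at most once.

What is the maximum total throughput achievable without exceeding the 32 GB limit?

2314

By throughput per GB: spell-checker 89.60, feature-flag-service 75.00, image-resizer 69.75 lead.
The ratio heuristic lands on image-resizer + ab-test-router + search-indexer + cache-warmer + feature-flag-service + spell-checker (2191) but leaves 2 GB idle.
The 5 GB tied up in cache-warmer and feature-flag-service is better spent on auth-service — total rises to 2314 (32 GB).
Nothing else within 32 GB beats 2314.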